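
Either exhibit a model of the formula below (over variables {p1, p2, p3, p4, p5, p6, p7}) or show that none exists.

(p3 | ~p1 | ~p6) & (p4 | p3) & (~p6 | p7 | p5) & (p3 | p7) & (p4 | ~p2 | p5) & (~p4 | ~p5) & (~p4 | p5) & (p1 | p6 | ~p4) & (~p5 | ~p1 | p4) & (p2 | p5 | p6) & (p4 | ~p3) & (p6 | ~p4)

Case p4 = 1:
From the singleton clause (~p5), p5 = 0.
Now (p5) is unsatisfied and unit — conflict.
So p4 must be the other value — set p4 = 0.
From the singleton clause (p3), p3 = 1.
Now (~p3) is unsatisfied and unit — conflict.
Neither p4 = 1 nor p4 = 0 works.

UNSATISFIABLE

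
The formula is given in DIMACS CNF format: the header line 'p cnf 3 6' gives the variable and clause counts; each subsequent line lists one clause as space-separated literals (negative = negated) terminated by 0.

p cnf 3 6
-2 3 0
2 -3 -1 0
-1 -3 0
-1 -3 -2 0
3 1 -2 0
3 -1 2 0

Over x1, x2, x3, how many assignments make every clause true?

3

There are 2^3 = 8 truth assignments over (x1, x2, x3).
Check each against the 6 clauses (columns in the order x1, x2, x3):
  F F F  ✓ satisfies all
  F F T  ✓ satisfies all
  F T F  ✗ fails (¬x2 ∨ x3)
  F T T  ✓ satisfies all
  T F F  ✗ fails (x3 ∨ ¬x1 ∨ x2)
  T F T  ✗ fails (x2 ∨ ¬x3 ∨ ¬x1)
  T T F  ✗ fails (¬x2 ∨ x3)
  T T T  ✗ fails (¬x1 ∨ ¬x3)
3 of the 8 rows are models.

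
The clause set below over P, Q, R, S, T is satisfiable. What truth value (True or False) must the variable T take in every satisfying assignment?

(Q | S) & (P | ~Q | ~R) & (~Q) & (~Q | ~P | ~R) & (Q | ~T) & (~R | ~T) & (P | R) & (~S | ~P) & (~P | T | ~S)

False

Suppose T = 1.
From the singleton clause (~Q), Q = 0.
Now (Q) is unsatisfied and unit — conflict.
So every satisfying assignment has T = False.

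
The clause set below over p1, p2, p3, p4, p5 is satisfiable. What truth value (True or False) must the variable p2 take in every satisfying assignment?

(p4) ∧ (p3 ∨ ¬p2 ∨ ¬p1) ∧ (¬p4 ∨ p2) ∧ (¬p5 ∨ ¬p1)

True

Suppose p2 = False.
Unit clause (p4) forces p4 = True.
Now (¬p4) is unsatisfied and unit — conflict.
So every satisfying assignment has p2 = True.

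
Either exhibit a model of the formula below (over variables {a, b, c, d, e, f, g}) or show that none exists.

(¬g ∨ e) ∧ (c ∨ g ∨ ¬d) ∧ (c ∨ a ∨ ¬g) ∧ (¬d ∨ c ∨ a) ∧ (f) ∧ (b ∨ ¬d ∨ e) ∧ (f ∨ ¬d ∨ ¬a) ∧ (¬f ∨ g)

a: True,  b: False,  c: True,  d: True,  e: True,  f: True,  g: True

Unit clause (f) forces f = True.
Unit clause (g) forces g = True.
Unit clause (e) forces e = True.
Suppose c = True.
All clauses hold; a, b, d can take either value.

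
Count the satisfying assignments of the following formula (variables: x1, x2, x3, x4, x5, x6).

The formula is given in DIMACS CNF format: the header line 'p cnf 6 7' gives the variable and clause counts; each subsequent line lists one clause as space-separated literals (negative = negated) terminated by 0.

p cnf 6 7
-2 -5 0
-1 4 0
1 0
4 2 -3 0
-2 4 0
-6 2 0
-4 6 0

2

There are 2^6 = 64 truth assignments over (x1, x2, x3, x4, x5, x6).
Split on x3. With x3 = True, the clauses containing x3 are satisfied and ¬x3 drops from the rest; 1 of the 2^5 = 32 assignments to the other variables satisfy what remains.
With x3 = False, by the same count on the reduced clause set, 1 assignment works.
(One model: x1=T, x2=T, x3=F, x4=T, x5=F, x6=T.)
Total: 1 + 1 = 2.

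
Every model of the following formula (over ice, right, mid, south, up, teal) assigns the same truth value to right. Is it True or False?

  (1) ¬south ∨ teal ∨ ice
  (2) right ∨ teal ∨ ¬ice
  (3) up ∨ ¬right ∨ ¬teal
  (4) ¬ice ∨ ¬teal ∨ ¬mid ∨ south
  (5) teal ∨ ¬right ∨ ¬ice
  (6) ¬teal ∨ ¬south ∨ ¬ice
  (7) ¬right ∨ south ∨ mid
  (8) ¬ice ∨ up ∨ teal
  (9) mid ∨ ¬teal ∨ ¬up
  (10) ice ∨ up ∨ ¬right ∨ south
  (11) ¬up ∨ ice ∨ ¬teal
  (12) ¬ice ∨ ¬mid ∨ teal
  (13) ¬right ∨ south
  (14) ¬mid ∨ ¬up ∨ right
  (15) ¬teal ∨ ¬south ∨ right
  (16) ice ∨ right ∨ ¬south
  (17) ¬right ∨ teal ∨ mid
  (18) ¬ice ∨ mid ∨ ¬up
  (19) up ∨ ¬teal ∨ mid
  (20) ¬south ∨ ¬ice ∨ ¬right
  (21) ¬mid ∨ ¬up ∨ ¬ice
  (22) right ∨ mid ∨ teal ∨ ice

False

Suppose right = True.
The clause (south) is unit, so south = True.
The clause (¬ice) is unit, so ice = False.
The clause (teal) is unit, so teal = True.
The clause (up) is unit, so up = True.
But (¬up) is also a unit clause — contradiction.
So every satisfying assignment has right = False.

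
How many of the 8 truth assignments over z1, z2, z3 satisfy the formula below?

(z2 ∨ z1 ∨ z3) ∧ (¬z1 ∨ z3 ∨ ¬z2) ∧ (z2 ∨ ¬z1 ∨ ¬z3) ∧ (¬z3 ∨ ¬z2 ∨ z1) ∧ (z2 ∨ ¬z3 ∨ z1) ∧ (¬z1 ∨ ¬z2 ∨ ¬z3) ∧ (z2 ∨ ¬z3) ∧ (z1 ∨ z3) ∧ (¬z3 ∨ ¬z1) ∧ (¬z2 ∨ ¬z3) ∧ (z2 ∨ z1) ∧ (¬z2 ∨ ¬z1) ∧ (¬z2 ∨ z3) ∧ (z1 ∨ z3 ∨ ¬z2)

1

There are 2^3 = 8 truth assignments over (z1, z2, z3).
Check each against the 14 clauses (columns in the order z1, z2, z3):
  F F F  ✗ fails (z2 ∨ z1 ∨ z3)
  F F T  ✗ fails (z2 ∨ ¬z3 ∨ z1)
  F T F  ✗ fails (z1 ∨ z3)
  F T T  ✗ fails (¬z3 ∨ ¬z2 ∨ z1)
  T F F  ✓ satisfies all
  T F T  ✗ fails (z2 ∨ ¬z1 ∨ ¬z3)
  T T F  ✗ fails (¬z1 ∨ z3 ∨ ¬z2)
  T T T  ✗ fails (¬z1 ∨ ¬z2 ∨ ¬z3)
1 of the 8 rows is a model.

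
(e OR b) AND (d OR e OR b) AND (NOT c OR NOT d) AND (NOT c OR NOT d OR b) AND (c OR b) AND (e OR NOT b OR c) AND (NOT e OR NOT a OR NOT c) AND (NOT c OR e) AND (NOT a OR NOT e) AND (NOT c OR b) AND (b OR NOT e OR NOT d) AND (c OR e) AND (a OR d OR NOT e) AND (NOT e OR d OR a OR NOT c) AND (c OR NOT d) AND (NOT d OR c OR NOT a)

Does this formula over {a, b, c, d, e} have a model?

Branch on e: set e = true.
The clause (NOT a) is unit, so a = false.
The clause (d) is unit, so d = true.
The clause (NOT c) is unit, so c = false.
But (c) is also a unit clause — contradiction.
So e must be the other value — set e = false.
The clause (b) is unit, so b = true.
The clause (c) is unit, so c = true.
But (NOT c) is also a unit clause — contradiction.
Neither e = true nor e = false works.
No assignment satisfies every clause.

No, unsatisfiable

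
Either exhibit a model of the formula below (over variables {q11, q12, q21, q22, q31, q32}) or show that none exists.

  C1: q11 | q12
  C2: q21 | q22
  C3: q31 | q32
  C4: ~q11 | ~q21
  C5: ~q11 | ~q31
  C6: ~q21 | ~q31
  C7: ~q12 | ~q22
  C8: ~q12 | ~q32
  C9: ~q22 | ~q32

UNSATISFIABLE

Branch on q11: set q11 = 1.
(~q21) alone gives q21 = 0.
(q22) alone gives q22 = 1.
(~q31) alone gives q31 = 0.
(q32) alone gives q32 = 1.
That conflicts with the unit clause (~q32).
So q11 must be the other value — set q11 = 0.
(q12) alone gives q12 = 1.
(~q22) alone gives q22 = 0.
(q21) alone gives q21 = 1.
(~q31) alone gives q31 = 0.
(q32) alone gives q32 = 1.
That conflicts with the unit clause (~q32).
Both values of q11 lead to a conflict.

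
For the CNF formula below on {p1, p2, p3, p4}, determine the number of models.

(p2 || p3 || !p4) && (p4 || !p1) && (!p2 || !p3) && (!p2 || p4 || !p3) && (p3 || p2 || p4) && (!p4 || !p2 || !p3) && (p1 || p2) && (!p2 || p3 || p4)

3

There are 2^4 = 16 truth assignments over (p1, p2, p3, p4).
Split on p3. With p3 = true, the clauses containing p3 are satisfied and !p3 drops from the rest; 1 of the 2^3 = 8 assignments to the other variables satisfy what remains.
With p3 = false, by the same count on the reduced clause set, 2 assignments work.
Total: 1 + 2 = 3.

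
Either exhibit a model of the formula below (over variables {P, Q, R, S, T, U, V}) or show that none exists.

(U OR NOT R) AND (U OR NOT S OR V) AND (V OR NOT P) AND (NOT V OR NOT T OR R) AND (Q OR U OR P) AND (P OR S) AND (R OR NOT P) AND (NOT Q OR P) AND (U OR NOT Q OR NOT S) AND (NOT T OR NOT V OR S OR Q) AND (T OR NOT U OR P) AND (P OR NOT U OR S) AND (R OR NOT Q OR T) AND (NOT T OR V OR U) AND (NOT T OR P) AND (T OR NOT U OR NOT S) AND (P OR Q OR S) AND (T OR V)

Branch on U: set U = true.
Branch on V: set V = true.
Branch on T: set T = false.
The clause (P) is unit, so P = true.
The clause (R) is unit, so R = true.
The clause (NOT S) is unit, so S = false.
No clause remains; Q is free.

P: true, Q: false, R: true, S: false, T: false, U: true, V: true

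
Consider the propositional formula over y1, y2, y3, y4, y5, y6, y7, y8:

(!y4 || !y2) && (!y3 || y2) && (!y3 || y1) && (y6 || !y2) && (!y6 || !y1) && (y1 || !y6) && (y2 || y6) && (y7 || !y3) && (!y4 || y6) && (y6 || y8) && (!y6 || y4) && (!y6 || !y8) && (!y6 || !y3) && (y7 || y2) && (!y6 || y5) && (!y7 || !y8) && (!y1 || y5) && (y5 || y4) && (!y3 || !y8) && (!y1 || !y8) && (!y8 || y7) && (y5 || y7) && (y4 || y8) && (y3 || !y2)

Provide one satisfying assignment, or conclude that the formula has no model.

UNSATISFIABLE

Suppose y4 = false.
The clause (!y6) is unit, so y6 = false.
The clause (!y2) is unit, so y2 = false.
That conflicts with the unit clause (y2).
Undo y4 and try y4 = true.
The clause (!y2) is unit, so y2 = false.
The clause (!y3) is unit, so y3 = false.
The clause (y6) is unit, so y6 = true.
The clause (!y1) is unit, so y1 = false.
That conflicts with the unit clause (y1).
Neither y4 = true nor y4 = false works.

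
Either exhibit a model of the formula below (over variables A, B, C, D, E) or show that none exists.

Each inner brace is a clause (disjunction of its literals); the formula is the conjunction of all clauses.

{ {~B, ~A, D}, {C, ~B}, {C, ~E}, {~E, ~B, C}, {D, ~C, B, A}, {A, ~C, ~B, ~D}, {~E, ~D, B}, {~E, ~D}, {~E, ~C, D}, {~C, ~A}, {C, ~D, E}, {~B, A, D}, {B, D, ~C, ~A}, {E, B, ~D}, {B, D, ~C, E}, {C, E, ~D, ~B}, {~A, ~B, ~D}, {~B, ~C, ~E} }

A ↦ 0, B ↦ 0, C ↦ 0, D ↦ 0, E ↦ 0

Case C = 0:
From the singleton clause (~B), B = 0.
From the singleton clause (~E), E = 0.
From the singleton clause (~D), D = 0.
No clause remains; A is free.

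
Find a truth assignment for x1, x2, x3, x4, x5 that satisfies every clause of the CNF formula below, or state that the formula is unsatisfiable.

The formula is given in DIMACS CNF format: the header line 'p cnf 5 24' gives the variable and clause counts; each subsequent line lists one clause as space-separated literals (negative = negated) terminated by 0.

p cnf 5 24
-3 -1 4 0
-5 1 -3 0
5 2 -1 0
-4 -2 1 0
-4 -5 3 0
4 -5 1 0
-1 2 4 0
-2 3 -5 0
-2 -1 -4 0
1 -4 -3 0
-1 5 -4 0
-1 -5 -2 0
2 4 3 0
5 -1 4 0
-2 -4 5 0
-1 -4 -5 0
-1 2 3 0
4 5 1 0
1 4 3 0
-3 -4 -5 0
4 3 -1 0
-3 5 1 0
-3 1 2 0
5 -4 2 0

Branch on x3: set x3 = False.
Branch on x4: set x4 = False.
Unit clause (x2) forces x2 = True.
Unit clause (¬x5) forces x5 = False.
Unit clause (¬x1) forces x1 = False.
Now (x1) is unsatisfied and unit — conflict.
Backtrack on x4: now try x4 = True.
Unit clause (¬x5) forces x5 = False.
Unit clause (¬x1) forces x1 = False.
Unit clause (¬x2) forces x2 = False.
Now (x2) is unsatisfied and unit — conflict.
Both values of x4 lead to a conflict.
Backtrack on x3: now try x3 = True.
Branch on x1: set x1 = False.
Unit clause (¬x5) forces x5 = False.
Now (x5) is unsatisfied and unit — conflict.
Backtrack on x1: now try x1 = True.
Unit clause (x4) forces x4 = True.
Unit clause (¬x2) forces x2 = False.
Unit clause (x5) forces x5 = True.
Now (¬x5) is unsatisfied and unit — conflict.
Both values of x1 lead to a conflict.
Both values of x3 lead to a conflict.

UNSATISFIABLE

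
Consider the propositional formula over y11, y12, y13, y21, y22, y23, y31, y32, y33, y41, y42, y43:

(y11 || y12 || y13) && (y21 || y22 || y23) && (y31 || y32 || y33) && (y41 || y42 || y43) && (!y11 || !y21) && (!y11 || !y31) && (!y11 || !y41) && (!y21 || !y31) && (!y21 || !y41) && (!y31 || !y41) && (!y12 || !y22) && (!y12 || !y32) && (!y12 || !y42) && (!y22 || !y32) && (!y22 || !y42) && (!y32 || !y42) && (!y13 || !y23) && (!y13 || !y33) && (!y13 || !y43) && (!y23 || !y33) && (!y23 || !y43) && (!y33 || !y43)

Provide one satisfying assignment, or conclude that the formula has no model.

Case y11 = false:
Case y12 = true:
The clause (!y22) is unit, so y22 = false.
The clause (!y32) is unit, so y32 = false.
The clause (!y42) is unit, so y42 = false.
Case y21 = true:
The clause (!y31) is unit, so y31 = false.
The clause (y33) is unit, so y33 = true.
The clause (!y41) is unit, so y41 = false.
The clause (y43) is unit, so y43 = true.
Now (!y43) is unsatisfied and unit — conflict.
That branch fails; take y21 = false instead.
The clause (y23) is unit, so y23 = true.
The clause (!y13) is unit, so y13 = false.
The clause (!y33) is unit, so y33 = false.
The clause (y31) is unit, so y31 = true.
The clause (!y41) is unit, so y41 = false.
The clause (y43) is unit, so y43 = true.
Now (!y43) is unsatisfied and unit — conflict.
Both values of y21 lead to a conflict.
That branch fails; take y12 = false instead.
The clause (y13) is unit, so y13 = true.
The clause (!y23) is unit, so y23 = false.
The clause (!y33) is unit, so y33 = false.
The clause (!y43) is unit, so y43 = false.
Case y21 = true:
The clause (!y31) is unit, so y31 = false.
The clause (y32) is unit, so y32 = true.
The clause (!y41) is unit, so y41 = false.
The clause (y42) is unit, so y42 = true.
Now (!y42) is unsatisfied and unit — conflict.
That branch fails; take y21 = false instead.
The clause (y22) is unit, so y22 = true.
The clause (!y32) is unit, so y32 = false.
The clause (y31) is unit, so y31 = true.
The clause (!y41) is unit, so y41 = false.
The clause (y42) is unit, so y42 = true.
Now (!y42) is unsatisfied and unit — conflict.
Both values of y21 lead to a conflict.
Both values of y12 lead to a conflict.
That branch fails; take y11 = true instead.
The clause (!y21) is unit, so y21 = false.
The clause (!y31) is unit, so y31 = false.
The clause (!y41) is unit, so y41 = false.
Case y22 = true:
The clause (!y12) is unit, so y12 = false.
The clause (!y32) is unit, so y32 = false.
The clause (y33) is unit, so y33 = true.
The clause (!y42) is unit, so y42 = false.
The clause (y43) is unit, so y43 = true.
Now (!y43) is unsatisfied and unit — conflict.
That branch fails; take y22 = false instead.
The clause (y23) is unit, so y23 = true.
The clause (!y13) is unit, so y13 = false.
The clause (!y33) is unit, so y33 = false.
The clause (y32) is unit, so y32 = true.
The clause (!y12) is unit, so y12 = false.
The clause (!y42) is unit, so y42 = false.
The clause (y43) is unit, so y43 = true.
Now (!y43) is unsatisfied and unit — conflict.
Both values of y22 lead to a conflict.
Both values of y11 lead to a conflict.

UNSATISFIABLE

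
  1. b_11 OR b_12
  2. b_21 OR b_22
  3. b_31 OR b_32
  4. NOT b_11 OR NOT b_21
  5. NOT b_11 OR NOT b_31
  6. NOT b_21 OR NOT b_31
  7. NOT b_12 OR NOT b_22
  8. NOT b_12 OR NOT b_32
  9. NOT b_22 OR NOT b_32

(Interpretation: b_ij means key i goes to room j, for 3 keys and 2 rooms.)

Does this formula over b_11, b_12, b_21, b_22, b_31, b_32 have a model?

Branch on b_11: set b_11 = true.
From the singleton clause (NOT b_21), b_21 = false.
From the singleton clause (b_22), b_22 = true.
From the singleton clause (NOT b_31), b_31 = false.
From the singleton clause (b_32), b_32 = true.
Now (NOT b_32) is unsatisfied and unit — conflict.
That branch fails; take b_11 = false instead.
From the singleton clause (b_12), b_12 = true.
From the singleton clause (NOT b_22), b_22 = false.
From the singleton clause (b_21), b_21 = true.
From the singleton clause (NOT b_31), b_31 = false.
From the singleton clause (b_32), b_32 = true.
Now (NOT b_32) is unsatisfied and unit — conflict.
Either choice for b_11 ends in contradiction.
No assignment satisfies every clause.

No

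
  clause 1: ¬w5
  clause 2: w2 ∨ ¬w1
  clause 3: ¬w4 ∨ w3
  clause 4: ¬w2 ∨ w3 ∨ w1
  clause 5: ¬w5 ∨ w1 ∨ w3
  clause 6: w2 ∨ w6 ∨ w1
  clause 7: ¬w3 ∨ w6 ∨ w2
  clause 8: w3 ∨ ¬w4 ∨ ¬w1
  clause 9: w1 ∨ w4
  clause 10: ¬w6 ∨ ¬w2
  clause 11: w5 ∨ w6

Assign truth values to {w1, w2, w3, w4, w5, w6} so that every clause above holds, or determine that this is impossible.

w1: False,  w2: False,  w3: True,  w4: True,  w5: False,  w6: True

(¬w5) alone gives w5 = False.
(w6) alone gives w6 = True.
(¬w2) alone gives w2 = False.
(¬w1) alone gives w1 = False.
(w4) alone gives w4 = True.
(w3) alone gives w3 = True.
All clauses are satisfied.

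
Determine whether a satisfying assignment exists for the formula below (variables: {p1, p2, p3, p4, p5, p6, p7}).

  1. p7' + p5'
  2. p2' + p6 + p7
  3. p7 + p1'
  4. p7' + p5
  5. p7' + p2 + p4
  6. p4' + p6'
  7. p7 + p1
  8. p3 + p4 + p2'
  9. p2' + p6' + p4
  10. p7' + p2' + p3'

No, unsatisfiable

Try p7 = 0.
(p1') alone gives p1 = 0.
Now (p1) is unsatisfied and unit — conflict.
So p7 must be the other value — set p7 = 1.
(p5') alone gives p5 = 0.
Now (p5) is unsatisfied and unit — conflict.
Either choice for p7 ends in contradiction.
No assignment satisfies every clause.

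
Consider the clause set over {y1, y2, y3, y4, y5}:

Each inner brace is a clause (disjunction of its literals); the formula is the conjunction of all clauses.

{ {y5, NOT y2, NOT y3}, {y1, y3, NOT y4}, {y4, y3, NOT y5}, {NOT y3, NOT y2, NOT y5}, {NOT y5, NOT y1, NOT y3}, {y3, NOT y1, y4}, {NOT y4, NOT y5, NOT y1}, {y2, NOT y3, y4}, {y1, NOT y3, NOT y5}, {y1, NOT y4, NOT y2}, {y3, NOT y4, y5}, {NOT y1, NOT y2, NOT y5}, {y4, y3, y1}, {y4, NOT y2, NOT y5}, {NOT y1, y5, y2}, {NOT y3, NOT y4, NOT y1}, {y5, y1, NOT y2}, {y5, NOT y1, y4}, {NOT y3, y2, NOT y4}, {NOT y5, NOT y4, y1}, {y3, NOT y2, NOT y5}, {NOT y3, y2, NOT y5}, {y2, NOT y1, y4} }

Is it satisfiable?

Case y5 = true:
Case y4 = true:
From the singleton clause (NOT y1), y1 = false.
That conflicts with the unit clause (y1).
Undo y4 and try y4 = false.
From the singleton clause (y3), y3 = true.
From the singleton clause (NOT y2), y2 = false.
That conflicts with the unit clause (y2).
Both values of y4 lead to a conflict.
Undo y5 and try y5 = false.
Case y2 = false:
From the singleton clause (NOT y1), y1 = false.
Case y3 = true:
From the singleton clause (y4), y4 = true.
That conflicts with the unit clause (NOT y4).
Undo y3 and try y3 = false.
From the singleton clause (NOT y4), y4 = false.
That conflicts with the unit clause (y4).
Both values of y3 lead to a conflict.
Undo y2 and try y2 = true.
From the singleton clause (NOT y3), y3 = false.
From the singleton clause (NOT y4), y4 = false.
From the singleton clause (NOT y1), y1 = false.
That conflicts with the unit clause (y1).
Both values of y2 lead to a conflict.
Both values of y5 lead to a conflict.
No assignment satisfies every clause.

No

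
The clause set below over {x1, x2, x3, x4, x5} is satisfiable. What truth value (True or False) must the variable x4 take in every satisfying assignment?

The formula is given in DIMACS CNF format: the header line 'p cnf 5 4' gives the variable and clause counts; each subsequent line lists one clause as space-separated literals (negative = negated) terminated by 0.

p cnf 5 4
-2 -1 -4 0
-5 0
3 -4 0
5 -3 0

Suppose x4 = True.
(¬x5) alone gives x5 = False.
(x3) alone gives x3 = True.
But (¬x3) is also a unit clause — contradiction.
So every satisfying assignment has x4 = False.

False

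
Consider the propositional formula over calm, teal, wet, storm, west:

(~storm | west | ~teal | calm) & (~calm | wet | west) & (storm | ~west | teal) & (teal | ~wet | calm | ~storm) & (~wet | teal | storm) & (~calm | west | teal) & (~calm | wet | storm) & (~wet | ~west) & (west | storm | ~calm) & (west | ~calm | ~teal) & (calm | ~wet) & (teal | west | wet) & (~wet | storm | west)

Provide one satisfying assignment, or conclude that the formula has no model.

calm: 0,  teal: 1,  wet: 0,  storm: 0,  west: 1

Suppose wet = 0.
Suppose calm = 0.
Suppose teal = 1.
Suppose storm = 0.
No clause remains; west is free.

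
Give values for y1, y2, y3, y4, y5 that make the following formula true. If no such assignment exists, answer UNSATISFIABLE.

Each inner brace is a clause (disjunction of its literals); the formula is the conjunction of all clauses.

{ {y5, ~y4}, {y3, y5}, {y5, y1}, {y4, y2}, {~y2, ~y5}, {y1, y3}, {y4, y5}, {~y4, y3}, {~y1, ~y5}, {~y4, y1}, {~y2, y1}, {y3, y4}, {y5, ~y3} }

Suppose y5 = 1.
The clause (~y2) is unit, so y2 = 0.
The clause (y4) is unit, so y4 = 1.
The clause (y3) is unit, so y3 = 1.
The clause (~y1) is unit, so y1 = 0.
That conflicts with the unit clause (y1).
Undo y5 and try y5 = 0.
The clause (~y4) is unit, so y4 = 0.
That conflicts with the unit clause (y4).
Either choice for y5 ends in contradiction.

UNSATISFIABLE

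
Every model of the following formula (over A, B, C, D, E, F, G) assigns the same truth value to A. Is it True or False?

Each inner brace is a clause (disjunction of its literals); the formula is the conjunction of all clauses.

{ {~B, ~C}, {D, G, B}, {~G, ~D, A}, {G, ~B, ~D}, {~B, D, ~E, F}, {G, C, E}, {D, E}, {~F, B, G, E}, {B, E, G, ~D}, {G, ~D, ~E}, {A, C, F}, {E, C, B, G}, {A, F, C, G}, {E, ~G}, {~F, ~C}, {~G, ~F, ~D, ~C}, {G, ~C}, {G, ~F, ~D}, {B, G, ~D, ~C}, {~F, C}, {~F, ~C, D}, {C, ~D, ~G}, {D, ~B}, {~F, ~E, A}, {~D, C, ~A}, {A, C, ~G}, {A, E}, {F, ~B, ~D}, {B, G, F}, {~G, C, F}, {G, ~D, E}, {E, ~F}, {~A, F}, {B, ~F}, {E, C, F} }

False

Suppose A = 1.
(F) alone gives F = 1.
(~C) alone gives C = 0.
Now (C) is unsatisfied and unit — conflict.
So every satisfying assignment has A = False.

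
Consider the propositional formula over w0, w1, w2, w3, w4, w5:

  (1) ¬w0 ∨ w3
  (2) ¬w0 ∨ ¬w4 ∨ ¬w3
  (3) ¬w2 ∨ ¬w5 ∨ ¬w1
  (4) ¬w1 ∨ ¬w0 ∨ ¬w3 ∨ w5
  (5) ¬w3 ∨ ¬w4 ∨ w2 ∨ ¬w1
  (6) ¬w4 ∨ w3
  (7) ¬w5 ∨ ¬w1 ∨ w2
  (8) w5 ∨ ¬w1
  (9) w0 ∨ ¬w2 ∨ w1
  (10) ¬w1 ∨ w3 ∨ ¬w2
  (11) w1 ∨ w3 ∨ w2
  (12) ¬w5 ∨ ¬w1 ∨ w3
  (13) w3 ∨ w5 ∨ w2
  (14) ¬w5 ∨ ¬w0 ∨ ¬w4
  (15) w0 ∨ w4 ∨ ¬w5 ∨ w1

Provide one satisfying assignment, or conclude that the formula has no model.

w0: False,  w1: False,  w2: False,  w3: True,  w4: True,  w5: False

Try w0 = False.
Try w4 = True.
From the singleton clause (w3), w3 = True.
Try w2 = False.
From the singleton clause (¬w1), w1 = False.
All clauses hold; w5 can take either value.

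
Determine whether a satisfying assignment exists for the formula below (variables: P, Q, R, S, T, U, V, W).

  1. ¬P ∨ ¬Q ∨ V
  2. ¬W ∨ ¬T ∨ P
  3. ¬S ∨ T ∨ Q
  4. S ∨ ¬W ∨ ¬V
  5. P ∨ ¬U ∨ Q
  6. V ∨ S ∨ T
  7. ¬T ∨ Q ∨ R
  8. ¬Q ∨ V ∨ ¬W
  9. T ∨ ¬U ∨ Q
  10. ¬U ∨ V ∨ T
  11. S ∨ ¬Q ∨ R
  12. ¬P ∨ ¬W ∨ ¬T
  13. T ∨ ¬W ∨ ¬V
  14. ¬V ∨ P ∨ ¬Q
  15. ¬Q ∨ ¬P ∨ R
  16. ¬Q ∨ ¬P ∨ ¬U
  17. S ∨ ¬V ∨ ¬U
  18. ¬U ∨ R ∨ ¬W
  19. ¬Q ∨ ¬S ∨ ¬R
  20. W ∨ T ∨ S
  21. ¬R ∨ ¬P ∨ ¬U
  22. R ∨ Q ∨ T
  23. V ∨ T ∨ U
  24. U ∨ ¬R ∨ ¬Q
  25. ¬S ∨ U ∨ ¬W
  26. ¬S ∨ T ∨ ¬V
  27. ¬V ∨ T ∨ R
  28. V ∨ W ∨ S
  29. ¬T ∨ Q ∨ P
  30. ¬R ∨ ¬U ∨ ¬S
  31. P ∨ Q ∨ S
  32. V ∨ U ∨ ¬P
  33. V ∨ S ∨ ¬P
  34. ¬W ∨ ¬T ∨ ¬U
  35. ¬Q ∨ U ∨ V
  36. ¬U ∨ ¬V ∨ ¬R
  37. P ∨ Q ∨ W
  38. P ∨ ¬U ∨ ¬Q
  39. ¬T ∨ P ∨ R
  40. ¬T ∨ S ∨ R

Yes, satisfiable

Try P = True.
Try Q = False.
Try S = True.
The clause (T) is unit, so T = True.
The clause (R) is unit, so R = True.
The clause (¬W) is unit, so W = False.
The clause (¬U) is unit, so U = False.
The clause (V) is unit, so V = True.
This assignment satisfies each clause.
A satisfying assignment: P: True,  Q: False,  R: True,  S: True,  T: True,  U: False,  V: True,  W: False.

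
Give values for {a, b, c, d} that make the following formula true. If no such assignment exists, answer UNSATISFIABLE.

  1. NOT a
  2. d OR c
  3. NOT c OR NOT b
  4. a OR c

a=false, b=false, c=true, d=false

From the singleton clause (NOT a), a = false.
From the singleton clause (c), c = true.
From the singleton clause (NOT b), b = false.
All clauses hold; d can take either value.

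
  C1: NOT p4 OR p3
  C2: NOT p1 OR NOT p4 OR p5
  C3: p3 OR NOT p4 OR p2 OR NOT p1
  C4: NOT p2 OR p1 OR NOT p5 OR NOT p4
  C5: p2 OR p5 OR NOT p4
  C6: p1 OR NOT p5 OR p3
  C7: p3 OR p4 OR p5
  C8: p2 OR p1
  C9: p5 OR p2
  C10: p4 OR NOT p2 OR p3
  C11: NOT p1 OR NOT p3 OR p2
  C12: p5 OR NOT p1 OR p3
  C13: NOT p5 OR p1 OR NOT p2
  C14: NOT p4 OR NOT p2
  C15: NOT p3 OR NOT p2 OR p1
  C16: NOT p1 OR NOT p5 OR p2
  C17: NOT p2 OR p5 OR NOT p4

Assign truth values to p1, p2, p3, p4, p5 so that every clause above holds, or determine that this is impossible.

p1=true; p2=true; p3=true; p4=false; p5=false

Suppose p4 = false.
Suppose p3 = true.
Suppose p2 = true.
Unit clause (p1) forces p1 = true.
No clause remains; p5 is free.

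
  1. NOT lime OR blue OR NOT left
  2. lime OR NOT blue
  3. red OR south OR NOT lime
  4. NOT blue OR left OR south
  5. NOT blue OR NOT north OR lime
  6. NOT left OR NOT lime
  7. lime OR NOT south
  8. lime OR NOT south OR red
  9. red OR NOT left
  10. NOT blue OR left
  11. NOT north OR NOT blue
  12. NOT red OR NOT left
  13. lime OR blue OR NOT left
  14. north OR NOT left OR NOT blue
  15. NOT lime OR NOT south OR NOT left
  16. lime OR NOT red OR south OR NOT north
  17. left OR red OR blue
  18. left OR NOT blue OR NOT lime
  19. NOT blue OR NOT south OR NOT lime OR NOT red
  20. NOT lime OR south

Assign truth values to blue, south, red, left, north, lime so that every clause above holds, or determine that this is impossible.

blue: false, south: false, red: true, left: false, north: false, lime: false

Try lime = false.
From the singleton clause (NOT blue), blue = false.
From the singleton clause (NOT south), south = false.
From the singleton clause (NOT left), left = false.
From the singleton clause (red), red = true.
From the singleton clause (NOT north), north = false.
This assignment satisfies each clause.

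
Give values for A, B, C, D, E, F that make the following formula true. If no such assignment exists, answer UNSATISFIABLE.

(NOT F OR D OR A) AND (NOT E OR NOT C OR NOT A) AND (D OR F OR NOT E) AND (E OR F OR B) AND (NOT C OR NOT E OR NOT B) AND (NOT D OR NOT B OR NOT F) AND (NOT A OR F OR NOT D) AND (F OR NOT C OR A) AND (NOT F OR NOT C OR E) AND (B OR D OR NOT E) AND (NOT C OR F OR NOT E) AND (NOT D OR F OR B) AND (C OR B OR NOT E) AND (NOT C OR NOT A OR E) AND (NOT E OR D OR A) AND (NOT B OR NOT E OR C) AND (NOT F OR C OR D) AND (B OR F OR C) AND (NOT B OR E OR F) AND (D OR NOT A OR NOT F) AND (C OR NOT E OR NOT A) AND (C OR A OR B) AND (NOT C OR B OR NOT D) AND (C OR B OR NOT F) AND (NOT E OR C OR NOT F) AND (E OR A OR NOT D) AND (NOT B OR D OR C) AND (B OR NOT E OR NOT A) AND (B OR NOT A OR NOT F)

Try F = false.
Try D = true.
From the singleton clause (NOT A), A = false.
From the singleton clause (NOT C), C = false.
From the singleton clause (B), B = true.
From the singleton clause (NOT E), E = false.
That conflicts with the unit clause (E).
Undo D and try D = false.
From the singleton clause (NOT E), E = false.
From the singleton clause (B), B = true.
That conflicts with the unit clause (NOT B).
Neither D = true nor D = false works.
Undo F and try F = true.
Try D = true.
From the singleton clause (NOT B), B = false.
From the singleton clause (NOT C), C = false.
That conflicts with the unit clause (C).
Undo D and try D = false.
From the singleton clause (A), A = true.
That conflicts with the unit clause (NOT A).
Neither D = true nor D = false works.
Neither F = true nor F = false works.

UNSATISFIABLE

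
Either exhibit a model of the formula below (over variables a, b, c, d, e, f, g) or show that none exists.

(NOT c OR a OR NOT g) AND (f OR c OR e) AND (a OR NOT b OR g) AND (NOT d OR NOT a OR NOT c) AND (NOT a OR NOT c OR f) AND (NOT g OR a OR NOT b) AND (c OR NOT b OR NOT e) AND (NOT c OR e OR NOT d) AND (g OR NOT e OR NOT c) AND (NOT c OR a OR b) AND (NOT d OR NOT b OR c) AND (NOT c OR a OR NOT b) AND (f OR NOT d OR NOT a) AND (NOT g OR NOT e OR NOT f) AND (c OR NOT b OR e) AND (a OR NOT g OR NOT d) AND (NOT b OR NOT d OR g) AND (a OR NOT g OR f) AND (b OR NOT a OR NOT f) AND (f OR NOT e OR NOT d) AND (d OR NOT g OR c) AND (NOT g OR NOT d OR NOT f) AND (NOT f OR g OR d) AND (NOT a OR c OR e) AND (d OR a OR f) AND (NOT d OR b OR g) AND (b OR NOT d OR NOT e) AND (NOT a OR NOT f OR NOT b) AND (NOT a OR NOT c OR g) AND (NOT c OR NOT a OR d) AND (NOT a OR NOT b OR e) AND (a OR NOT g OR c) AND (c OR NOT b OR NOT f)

Try c = false.
Try f = false.
Unit clause (e) forces e = true.
Unit clause (NOT b) forces b = false.
Unit clause (NOT d) forces d = false.
Unit clause (NOT g) forces g = false.
Unit clause (a) forces a = true.
All clauses are satisfied.

a ↦ true; b ↦ false; c ↦ false; d ↦ false; e ↦ true; f ↦ false; g ↦ false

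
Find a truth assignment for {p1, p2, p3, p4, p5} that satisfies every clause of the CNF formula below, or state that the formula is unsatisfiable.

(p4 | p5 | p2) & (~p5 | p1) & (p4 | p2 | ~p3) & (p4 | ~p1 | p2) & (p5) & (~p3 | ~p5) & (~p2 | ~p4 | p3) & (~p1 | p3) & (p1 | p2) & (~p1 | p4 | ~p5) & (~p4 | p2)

(p5) alone gives p5 = 1.
(p1) alone gives p1 = 1.
(~p3) alone gives p3 = 0.
But (p3) is also a unit clause — contradiction.

UNSATISFIABLE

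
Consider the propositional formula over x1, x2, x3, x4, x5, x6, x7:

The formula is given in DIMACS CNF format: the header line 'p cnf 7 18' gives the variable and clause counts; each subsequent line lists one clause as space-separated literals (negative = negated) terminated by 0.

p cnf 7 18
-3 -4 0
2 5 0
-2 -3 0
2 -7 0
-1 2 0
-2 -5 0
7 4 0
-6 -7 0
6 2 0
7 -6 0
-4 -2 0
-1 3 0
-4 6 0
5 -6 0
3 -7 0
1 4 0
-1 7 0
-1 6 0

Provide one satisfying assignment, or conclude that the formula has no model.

UNSATISFIABLE

Try x3 = False.
Unit clause (¬x1) forces x1 = False.
Unit clause (¬x7) forces x7 = False.
Unit clause (x4) forces x4 = True.
Unit clause (¬x6) forces x6 = False.
That conflicts with the unit clause (x6).
Backtrack on x3: now try x3 = True.
Unit clause (¬x4) forces x4 = False.
Unit clause (¬x2) forces x2 = False.
Unit clause (x5) forces x5 = True.
Unit clause (¬x7) forces x7 = False.
That conflicts with the unit clause (x7).
Either choice for x3 ends in contradiction.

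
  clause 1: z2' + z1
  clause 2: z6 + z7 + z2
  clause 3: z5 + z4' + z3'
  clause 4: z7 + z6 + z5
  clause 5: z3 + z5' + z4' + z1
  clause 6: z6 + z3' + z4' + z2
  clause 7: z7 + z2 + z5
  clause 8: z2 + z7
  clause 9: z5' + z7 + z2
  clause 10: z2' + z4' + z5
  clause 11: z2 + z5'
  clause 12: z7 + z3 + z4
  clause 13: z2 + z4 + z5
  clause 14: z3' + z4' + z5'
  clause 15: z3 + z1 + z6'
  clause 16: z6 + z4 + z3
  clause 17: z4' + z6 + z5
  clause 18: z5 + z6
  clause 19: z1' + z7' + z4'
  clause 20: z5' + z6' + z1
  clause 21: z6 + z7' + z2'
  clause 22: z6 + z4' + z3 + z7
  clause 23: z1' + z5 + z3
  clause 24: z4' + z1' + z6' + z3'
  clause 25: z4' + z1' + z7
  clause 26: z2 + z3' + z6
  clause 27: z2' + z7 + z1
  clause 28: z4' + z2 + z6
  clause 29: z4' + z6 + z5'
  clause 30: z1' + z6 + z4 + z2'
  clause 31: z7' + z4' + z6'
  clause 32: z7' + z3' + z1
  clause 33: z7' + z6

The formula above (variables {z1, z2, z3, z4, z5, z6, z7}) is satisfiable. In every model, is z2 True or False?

Suppose z2 = 0.
From the singleton clause (z7), z7 = 1.
From the singleton clause (z5'), z5 = 0.
From the singleton clause (z4), z4 = 1.
From the singleton clause (z3'), z3 = 0.
From the singleton clause (z6), z6 = 1.
Now (z6') is unsatisfied and unit — conflict.
So every satisfying assignment has z2 = True.

True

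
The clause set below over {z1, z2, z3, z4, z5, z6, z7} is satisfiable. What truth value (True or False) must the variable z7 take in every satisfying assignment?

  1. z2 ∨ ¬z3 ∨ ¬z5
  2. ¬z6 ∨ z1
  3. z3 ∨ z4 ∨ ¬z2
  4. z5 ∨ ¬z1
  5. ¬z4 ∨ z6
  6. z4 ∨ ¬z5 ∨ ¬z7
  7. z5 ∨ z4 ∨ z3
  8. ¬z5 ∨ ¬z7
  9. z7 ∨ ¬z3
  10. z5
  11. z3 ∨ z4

False

Suppose z7 = True.
The clause (¬z5) is unit, so z5 = False.
Now (z5) is unsatisfied and unit — conflict.
So every satisfying assignment has z7 = False.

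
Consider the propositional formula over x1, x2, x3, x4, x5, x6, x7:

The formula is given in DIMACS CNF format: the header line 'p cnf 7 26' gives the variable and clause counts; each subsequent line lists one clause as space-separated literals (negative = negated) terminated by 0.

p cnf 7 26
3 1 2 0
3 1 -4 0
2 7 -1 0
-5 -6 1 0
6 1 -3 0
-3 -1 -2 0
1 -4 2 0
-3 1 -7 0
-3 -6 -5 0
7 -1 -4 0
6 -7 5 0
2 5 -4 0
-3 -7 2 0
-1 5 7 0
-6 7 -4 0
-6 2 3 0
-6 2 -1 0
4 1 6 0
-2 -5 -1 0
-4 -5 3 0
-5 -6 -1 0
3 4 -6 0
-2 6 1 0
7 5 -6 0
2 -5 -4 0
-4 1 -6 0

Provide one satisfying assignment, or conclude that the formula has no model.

x1=True; x2=True; x3=False; x4=True; x5=False; x6=True; x7=True

Branch on x3: set x3 = False.
Branch on x1: set x1 = True.
Branch on x2: set x2 = True.
From the singleton clause (¬x5), x5 = False.
From the singleton clause (x7), x7 = True.
From the singleton clause (x6), x6 = True.
From the singleton clause (x4), x4 = True.
This assignment satisfies each clause.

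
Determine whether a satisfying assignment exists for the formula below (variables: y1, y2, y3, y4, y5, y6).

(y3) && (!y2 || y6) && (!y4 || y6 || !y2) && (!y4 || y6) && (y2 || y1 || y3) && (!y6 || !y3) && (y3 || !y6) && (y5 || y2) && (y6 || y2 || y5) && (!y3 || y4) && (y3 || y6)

(y3) alone gives y3 = true.
(!y6) alone gives y6 = false.
(!y2) alone gives y2 = false.
(!y4) alone gives y4 = false.
But (y4) is also a unit clause — contradiction.
No assignment satisfies every clause.

No, unsatisfiable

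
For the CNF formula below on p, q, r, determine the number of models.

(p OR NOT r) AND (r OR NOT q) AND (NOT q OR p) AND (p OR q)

3

There are 2^3 = 8 truth assignments over (p, q, r).
Check each against the 4 clauses (columns in the order p, q, r):
  F F F  ✗ fails (p OR q)
  F F T  ✗ fails (p OR NOT r)
  F T F  ✗ fails (r OR NOT q)
  F T T  ✗ fails (p OR NOT r)
  T F F  ✓ satisfies all
  T F T  ✓ satisfies all
  T T F  ✗ fails (r OR NOT q)
  T T T  ✓ satisfies all
3 of the 8 rows are models.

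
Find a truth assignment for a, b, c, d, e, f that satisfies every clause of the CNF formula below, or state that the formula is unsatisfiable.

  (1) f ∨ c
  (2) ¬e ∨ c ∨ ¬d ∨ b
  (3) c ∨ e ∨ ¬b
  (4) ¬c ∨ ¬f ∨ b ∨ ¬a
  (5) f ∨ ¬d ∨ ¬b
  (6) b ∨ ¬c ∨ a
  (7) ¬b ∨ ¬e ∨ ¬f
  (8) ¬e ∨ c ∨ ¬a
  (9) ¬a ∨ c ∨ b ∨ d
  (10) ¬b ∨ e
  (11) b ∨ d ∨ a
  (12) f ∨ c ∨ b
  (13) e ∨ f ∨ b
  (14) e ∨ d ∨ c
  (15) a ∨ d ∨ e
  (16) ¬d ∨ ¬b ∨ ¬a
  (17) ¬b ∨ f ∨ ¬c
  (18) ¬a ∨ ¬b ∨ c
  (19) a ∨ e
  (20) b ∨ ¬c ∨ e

a: True, b: False, c: True, d: False, e: True, f: False

Branch on f: set f = False.
Unit clause (c) forces c = True.
Unit clause (¬b) forces b = False.
Unit clause (a) forces a = True.
Unit clause (e) forces e = True.
Every clause is now satisfied; d is unconstrained.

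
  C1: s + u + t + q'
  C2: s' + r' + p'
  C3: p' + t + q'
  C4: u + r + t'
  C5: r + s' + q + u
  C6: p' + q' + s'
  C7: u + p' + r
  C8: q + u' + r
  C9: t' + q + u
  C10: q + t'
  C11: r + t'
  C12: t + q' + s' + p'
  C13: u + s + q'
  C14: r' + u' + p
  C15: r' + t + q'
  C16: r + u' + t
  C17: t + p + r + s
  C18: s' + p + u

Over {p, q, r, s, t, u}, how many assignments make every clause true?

There are 2^6 = 64 truth assignments over (p, q, r, s, t, u).
Split on p. With p = 1, the clauses containing p are satisfied and p' drops from the rest; 3 of the 2^5 = 32 assignments to the other variables satisfy what remains.
With p = 0, by the same count on the reduced clause set, 1 assignment works.
(One model: p=F, q=F, r=T, s=F, t=F, u=F.)
Total: 3 + 1 = 4.

4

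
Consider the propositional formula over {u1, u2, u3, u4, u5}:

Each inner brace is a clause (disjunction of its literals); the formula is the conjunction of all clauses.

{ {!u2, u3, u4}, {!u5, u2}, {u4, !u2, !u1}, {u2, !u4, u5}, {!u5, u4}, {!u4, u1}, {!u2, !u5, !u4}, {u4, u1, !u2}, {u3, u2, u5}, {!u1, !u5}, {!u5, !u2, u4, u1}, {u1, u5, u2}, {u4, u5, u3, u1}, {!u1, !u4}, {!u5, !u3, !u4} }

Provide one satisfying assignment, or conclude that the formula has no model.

u1 ↦ true,  u2 ↦ false,  u3 ↦ true,  u4 ↦ false,  u5 ↦ false

Branch on u5: set u5 = false.
Branch on u2: set u2 = false.
From the singleton clause (!u4), u4 = false.
From the singleton clause (u3), u3 = true.
From the singleton clause (u1), u1 = true.
This assignment satisfies each clause.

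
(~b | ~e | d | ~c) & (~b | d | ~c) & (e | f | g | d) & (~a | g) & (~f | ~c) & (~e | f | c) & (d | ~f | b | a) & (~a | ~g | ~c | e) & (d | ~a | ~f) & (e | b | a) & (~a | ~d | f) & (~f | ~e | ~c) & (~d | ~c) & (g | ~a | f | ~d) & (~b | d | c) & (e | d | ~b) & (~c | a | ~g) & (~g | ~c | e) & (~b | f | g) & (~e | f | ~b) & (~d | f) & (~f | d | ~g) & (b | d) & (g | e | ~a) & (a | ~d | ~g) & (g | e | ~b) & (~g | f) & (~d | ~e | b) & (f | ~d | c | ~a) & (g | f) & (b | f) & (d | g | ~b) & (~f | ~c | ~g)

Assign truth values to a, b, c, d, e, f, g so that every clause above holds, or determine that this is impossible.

a: 1, b: 1, c: 0, d: 1, e: 1, f: 1, g: 1

Try a = 1.
The clause (g) is unit, so g = 1.
The clause (f) is unit, so f = 1.
The clause (~c) is unit, so c = 0.
The clause (d) is unit, so d = 1.
Try e = 1.
The clause (b) is unit, so b = 1.
This assignment satisfies each clause.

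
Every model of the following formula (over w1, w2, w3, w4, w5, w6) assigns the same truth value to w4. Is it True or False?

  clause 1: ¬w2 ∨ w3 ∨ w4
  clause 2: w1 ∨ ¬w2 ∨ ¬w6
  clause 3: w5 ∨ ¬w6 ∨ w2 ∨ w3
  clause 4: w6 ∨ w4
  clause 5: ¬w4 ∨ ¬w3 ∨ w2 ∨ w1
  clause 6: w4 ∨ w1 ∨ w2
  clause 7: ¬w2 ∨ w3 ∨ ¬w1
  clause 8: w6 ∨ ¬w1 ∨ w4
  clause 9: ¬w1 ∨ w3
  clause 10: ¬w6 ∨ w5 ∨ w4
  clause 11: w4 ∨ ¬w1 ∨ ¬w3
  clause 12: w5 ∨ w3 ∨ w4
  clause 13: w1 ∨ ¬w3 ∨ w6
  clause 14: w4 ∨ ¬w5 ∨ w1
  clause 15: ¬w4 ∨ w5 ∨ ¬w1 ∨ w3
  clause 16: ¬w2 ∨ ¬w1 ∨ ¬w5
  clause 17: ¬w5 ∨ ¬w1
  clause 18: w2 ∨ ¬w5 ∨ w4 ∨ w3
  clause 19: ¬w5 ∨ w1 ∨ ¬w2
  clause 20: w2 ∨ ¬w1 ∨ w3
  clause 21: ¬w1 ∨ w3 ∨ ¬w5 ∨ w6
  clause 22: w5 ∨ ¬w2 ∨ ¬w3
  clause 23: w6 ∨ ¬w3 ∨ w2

Suppose w4 = False.
The clause (w6) is unit, so w6 = True.
The clause (w5) is unit, so w5 = True.
The clause (w1) is unit, so w1 = True.
But (¬w1) is also a unit clause — contradiction.
So every satisfying assignment has w4 = True.

True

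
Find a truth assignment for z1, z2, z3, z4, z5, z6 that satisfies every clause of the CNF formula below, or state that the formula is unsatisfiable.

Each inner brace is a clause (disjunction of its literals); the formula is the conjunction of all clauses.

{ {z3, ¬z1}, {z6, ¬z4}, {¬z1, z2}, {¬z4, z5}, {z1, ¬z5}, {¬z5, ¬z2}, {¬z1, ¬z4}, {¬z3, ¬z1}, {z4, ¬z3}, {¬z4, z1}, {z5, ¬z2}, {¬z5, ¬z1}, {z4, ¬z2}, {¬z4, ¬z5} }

z1 ↦ False, z2 ↦ False, z3 ↦ False, z4 ↦ False, z5 ↦ False, z6 ↦ False

Case z3 = False:
Unit clause (¬z1) forces z1 = False.
Unit clause (¬z5) forces z5 = False.
Unit clause (¬z4) forces z4 = False.
Unit clause (¬z2) forces z2 = False.
No clause remains; z6 is free.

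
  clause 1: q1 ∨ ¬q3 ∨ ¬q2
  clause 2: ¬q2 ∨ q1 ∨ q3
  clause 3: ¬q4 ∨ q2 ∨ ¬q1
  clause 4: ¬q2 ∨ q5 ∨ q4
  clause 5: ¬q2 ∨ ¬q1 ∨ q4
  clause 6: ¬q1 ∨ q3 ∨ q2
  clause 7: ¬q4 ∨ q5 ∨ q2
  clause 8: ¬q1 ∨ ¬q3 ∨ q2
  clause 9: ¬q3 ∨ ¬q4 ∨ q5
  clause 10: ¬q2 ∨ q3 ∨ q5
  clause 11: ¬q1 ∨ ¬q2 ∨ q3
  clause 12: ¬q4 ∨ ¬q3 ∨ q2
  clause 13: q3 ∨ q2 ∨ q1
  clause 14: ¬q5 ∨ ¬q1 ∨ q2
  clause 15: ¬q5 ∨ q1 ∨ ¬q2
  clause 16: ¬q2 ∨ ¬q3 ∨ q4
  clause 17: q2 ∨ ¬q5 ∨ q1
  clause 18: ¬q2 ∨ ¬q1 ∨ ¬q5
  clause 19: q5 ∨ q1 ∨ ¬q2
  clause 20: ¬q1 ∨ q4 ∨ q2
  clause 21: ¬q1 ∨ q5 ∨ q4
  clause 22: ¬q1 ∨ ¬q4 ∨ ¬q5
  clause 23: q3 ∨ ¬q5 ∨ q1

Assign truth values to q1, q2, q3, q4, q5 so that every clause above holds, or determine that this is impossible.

Try q1 = False.
Try q3 = True.
The clause (¬q2) is unit, so q2 = False.
The clause (¬q4) is unit, so q4 = False.
The clause (¬q5) is unit, so q5 = False.
This assignment satisfies each clause.

q1=False,  q2=False,  q3=True,  q4=False,  q5=False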